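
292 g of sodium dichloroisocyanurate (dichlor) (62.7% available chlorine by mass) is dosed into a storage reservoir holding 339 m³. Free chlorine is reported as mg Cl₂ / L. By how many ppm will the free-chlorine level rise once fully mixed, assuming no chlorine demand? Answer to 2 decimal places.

Volume: 339 m³ = 339,000 L.
Available chlorine delivered: 292 g × 0.627 = 183.1 g as Cl₂.
Concentration rise: 183.1 g / 339,000 L = 0.5401 mg/L = 0.54 ppm.

0.54 ppm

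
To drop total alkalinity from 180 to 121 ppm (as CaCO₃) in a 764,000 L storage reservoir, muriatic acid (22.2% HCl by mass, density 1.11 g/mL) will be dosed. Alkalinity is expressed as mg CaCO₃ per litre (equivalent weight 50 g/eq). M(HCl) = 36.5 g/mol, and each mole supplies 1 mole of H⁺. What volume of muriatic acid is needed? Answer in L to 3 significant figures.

Alkalinity to neutralize: (180 − 121) = 59 mg/L as CaCO₃ × 764,000 L = 45,080 g as CaCO₃.
Equivalents of H⁺ required: 45,080 ÷ 50 g/eq = 901.5 eq = 901.5 mol HCl.
Mass of HCl: 901.5 × 36.5 = 32,910 g.
Mass of 22.2% solution: 32,910 / 0.222 = 148,200 g.
Volume: 148,200 g ÷ 1.11 g/mL = 133,500 mL.

134 L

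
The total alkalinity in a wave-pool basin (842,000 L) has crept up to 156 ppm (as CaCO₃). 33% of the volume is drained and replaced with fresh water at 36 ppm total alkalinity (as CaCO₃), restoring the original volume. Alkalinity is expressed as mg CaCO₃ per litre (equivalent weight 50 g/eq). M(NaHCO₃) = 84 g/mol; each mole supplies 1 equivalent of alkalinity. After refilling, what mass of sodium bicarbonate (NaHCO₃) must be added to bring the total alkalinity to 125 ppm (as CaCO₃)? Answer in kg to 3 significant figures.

After draining 33% and refilling: 156 × 0.67 + 36 × 0.33 = 116.4 ppm.
Deficit to target: 125 − 116.4 = 8.6 mg/L.
As CaCO₃: 8.6 mg/L × 842,000 L = 7241 g; ÷ 50 g/eq ÷ 1 = 144.8 mol NaHCO₃.
Mass: 144.8 × 84 = 12,170 g.

12.2 kg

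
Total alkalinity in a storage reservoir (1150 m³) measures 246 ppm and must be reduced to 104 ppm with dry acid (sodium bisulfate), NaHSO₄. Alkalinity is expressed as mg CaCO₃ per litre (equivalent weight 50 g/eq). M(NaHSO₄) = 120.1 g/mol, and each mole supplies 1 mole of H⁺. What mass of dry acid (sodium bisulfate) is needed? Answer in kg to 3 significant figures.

Volume: 1150 m³ = 1,150,000 L.
Alkalinity to neutralize: (246 − 104) = 142 mg/L as CaCO₃ × 1,150,000 L = 163,300 g as CaCO₃.
Equivalents of H⁺ required: 163,300 ÷ 50 g/eq = 3266 eq = 3266 mol NaHSO₄.
Mass of NaHSO₄: 3266 × 120.1 = 392,200 g.

392 kg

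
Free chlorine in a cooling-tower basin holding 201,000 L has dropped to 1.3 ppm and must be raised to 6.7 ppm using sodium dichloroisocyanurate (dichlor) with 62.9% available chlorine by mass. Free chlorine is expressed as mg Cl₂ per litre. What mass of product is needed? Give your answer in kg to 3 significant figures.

Chlorine deficit: 6.7 − 1.3 = 5.4 ppm = 5.4 mg/L as Cl₂.
Cl₂ equivalent needed: 5.4 mg/L × 201,000 L = 1,085,000 mg = 1085 g.
Product at 62.9% available chlorine: 1085 / 0.629 = 1726 g.

1.73 kg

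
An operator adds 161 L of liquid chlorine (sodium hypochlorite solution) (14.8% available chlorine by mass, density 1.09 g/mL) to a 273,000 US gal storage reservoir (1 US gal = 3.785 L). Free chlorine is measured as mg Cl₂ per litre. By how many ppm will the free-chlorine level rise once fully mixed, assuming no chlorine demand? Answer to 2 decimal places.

Volume: 273,000 US gal × 3.785 L/gal = 1,033,305 L.
Mass of solution: 161 L × 1000 mL/L × 1.09 g/mL = 175,500 g.
Available chlorine delivered: 175,500 g × 0.148 = 25,970 g as Cl₂.
Concentration rise: 25,970 g / 1,033,305 L = 25.14 mg/L = 25.14 ppm.

25.14 ppm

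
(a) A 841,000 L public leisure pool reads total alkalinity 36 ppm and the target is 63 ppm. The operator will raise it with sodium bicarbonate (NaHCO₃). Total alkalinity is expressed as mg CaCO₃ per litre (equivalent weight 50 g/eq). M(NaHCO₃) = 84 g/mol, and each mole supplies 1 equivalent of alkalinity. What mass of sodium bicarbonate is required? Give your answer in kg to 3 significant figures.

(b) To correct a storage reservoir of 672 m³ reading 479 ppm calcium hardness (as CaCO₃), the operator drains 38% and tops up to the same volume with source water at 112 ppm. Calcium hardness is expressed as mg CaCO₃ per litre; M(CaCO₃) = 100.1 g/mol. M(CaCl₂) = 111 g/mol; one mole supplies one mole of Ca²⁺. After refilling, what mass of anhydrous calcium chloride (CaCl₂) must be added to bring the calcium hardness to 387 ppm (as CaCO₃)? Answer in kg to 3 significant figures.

(a) Alkalinity to add: (63 − 36) = 27 mg/L as CaCO₃ × 841,000 L = 22,710 g as CaCO₃.
(a) Equivalents: 22,710 g ÷ 50 g/eq = 454.1 eq.
(a) NaHCO₃ supplies 1 eq per mole → 454.1 mol.
(a) Mass: 454.1 mol × 84 g/mol = 38,150 g.

(b) Volume: 672 m³ = 672,000 L.
(b) After draining 38% and refilling: 479 × 0.62 + 112 × 0.38 = 339.54 ppm.
(b) Deficit to target: 387 − 339.54 = 47.46 mg/L.
(b) As CaCO₃: 47.46 mg/L × 672,000 L = 31,890 g; ÷ 100.1 = 318.6 mol Ca²⁺.
(b) Mass: 318.6 × 111 = 35,370 g.

(a) 38.1 kg; (b) 35.4 kg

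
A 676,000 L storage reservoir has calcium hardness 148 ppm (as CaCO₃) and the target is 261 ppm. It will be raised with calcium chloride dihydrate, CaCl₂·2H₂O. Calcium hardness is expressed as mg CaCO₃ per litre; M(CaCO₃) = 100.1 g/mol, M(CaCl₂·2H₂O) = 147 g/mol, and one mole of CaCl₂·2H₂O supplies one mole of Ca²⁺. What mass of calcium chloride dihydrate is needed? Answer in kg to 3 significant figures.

112 kg

Hardness to add: (261 − 148) = 113 mg/L as CaCO₃ × 676,000 L = 76,390 g as CaCO₃.
Moles of Ca²⁺ (1 mol Ca²⁺ ≡ 1 mol CaCO₃): 76,390 / 100.1 g/mol = 763.1 mol.
Mass of CaCl₂·2H₂O: 763.1 × 147 = 112,200 g.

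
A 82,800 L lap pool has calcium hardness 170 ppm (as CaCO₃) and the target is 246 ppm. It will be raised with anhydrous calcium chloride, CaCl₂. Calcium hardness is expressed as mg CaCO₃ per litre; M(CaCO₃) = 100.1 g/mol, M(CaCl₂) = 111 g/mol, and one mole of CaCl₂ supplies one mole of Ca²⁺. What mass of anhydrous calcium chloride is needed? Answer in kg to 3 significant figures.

6.98 kg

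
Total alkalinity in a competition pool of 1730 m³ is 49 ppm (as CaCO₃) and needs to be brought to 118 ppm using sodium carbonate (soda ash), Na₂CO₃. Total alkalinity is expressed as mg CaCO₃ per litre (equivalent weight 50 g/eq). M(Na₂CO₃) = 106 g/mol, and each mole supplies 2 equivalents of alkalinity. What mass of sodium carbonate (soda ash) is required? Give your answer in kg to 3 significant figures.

127 kg

Volume: 1730 m³ = 1,730,000 L.
Alkalinity to add: (118 − 49) = 69 mg/L as CaCO₃ × 1,730,000 L = 119,400 g as CaCO₃.
Equivalents: 119,400 g ÷ 50 g/eq = 2387 eq.
Each mole of Na₂CO₃ supplies 2 eq, so 2387 / 2 = 1194 mol.
Mass: 1194 mol × 106 g/mol = 126,500 g.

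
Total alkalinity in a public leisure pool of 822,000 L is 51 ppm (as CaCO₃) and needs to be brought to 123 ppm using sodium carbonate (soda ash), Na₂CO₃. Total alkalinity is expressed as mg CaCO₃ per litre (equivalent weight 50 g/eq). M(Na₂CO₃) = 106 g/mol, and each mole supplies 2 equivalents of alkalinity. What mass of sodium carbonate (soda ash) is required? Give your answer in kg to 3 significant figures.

62.7 kg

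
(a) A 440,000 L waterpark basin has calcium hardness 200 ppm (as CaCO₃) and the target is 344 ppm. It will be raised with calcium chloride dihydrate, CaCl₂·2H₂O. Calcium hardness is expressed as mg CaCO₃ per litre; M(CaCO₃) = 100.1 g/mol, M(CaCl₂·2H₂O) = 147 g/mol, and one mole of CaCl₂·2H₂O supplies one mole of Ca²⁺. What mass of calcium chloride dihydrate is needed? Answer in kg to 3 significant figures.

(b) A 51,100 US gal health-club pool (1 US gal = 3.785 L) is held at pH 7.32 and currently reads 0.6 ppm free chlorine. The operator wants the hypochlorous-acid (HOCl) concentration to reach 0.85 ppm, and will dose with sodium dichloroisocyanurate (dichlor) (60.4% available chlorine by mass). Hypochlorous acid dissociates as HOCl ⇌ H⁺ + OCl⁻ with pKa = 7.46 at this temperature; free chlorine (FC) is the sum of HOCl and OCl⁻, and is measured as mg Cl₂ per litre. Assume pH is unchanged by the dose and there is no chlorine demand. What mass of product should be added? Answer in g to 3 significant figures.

(a) 93.0 kg; (b) 277 g

(a) Hardness to add: (344 − 200) = 144 mg/L as CaCO₃ × 440,000 L = 63,360 g as CaCO₃.
(a) Moles of Ca²⁺ (1 mol Ca²⁺ ≡ 1 mol CaCO₃): 63,360 / 100.1 g/mol = 633 mol.
(a) Mass of CaCl₂·2H₂O: 633 × 147 = 93,050 g.

(b) Volume: 51,100 US gal × 3.785 L/gal = 193,414 L.
(b) [OCl⁻]/[HOCl] = 10^(pH − pKa) = 10^(7.32 − 7.46) = 0.7244; fraction as HOCl = 1/(1 + 0.7244) = 0.5799.
(b) Free chlorine required for 0.85 ppm HOCl: 0.85 / 0.5799 = 1.466 ppm.
(b) FC to add: 1.466 − 0.6 = 0.8658 mg/L as Cl₂.
(b) Cl₂ equivalent: 0.8658 mg/L × 193,414 L = 167.5 g.
(b) Product at 60.4% available Cl: 167.5 / 0.604 = 277.2 g.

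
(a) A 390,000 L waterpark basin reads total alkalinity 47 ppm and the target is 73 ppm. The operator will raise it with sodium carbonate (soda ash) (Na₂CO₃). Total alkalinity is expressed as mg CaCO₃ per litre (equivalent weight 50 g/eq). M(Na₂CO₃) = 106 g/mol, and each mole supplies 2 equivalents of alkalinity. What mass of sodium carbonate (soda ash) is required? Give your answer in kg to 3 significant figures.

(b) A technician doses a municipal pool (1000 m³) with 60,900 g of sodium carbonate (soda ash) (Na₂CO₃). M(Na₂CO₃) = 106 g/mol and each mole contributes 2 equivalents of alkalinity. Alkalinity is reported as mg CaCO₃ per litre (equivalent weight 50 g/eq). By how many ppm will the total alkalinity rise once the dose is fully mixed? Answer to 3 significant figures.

(a) Alkalinity to add: (73 − 47) = 26 mg/L as CaCO₃ × 390,000 L = 10,140 g as CaCO₃.
(a) Equivalents: 10,140 g ÷ 50 g/eq = 202.8 eq.
(a) Each mole of Na₂CO₃ supplies 2 eq, so 202.8 / 2 = 101.4 mol.
(a) Mass: 101.4 mol × 106 g/mol = 10,750 g.

(b) Volume: 1000 m³ = 1,000,000 L.
(b) Moles of Na₂CO₃: 60,900 g ÷ 106 g/mol = 574.5 mol → 1149 eq of alkalinity.
(b) As CaCO₃: 1149 eq × 50 g/eq = 57,450 g.
(b) Rise: 57,450 g / 1,000,000 L × 1000 = 57.45 mg/L.

(a) 10.7 kg; (b) 57.5 ppm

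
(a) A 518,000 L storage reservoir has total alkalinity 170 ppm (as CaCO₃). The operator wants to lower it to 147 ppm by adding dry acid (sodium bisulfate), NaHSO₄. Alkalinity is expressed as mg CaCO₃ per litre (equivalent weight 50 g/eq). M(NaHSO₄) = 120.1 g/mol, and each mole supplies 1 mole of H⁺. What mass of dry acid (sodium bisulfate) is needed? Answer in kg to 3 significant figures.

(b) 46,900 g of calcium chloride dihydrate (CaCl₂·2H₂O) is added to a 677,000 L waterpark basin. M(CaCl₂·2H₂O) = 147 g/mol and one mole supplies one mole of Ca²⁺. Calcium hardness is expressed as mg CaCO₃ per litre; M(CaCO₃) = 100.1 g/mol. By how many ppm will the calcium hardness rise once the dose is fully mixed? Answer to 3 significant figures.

(a) 28.6 kg; (b) 47.2 ppm

(a) Alkalinity to neutralize: (170 − 147) = 23 mg/L as CaCO₃ × 518,000 L = 11,910 g as CaCO₃.
(a) Equivalents of H⁺ required: 11,910 ÷ 50 g/eq = 238.3 eq = 238.3 mol NaHSO₄.
(a) Mass of NaHSO₄: 238.3 × 120.1 = 28,620 g.

(b) Moles of Ca²⁺: 46,900 g ÷ 147 g/mol = 319 mol.
(b) As CaCO₃: 319 mol × 100.1 g/mol = 31,940 g.
(b) Rise: 31,940 g / 677,000 L × 1000 = 47.17 mg/L.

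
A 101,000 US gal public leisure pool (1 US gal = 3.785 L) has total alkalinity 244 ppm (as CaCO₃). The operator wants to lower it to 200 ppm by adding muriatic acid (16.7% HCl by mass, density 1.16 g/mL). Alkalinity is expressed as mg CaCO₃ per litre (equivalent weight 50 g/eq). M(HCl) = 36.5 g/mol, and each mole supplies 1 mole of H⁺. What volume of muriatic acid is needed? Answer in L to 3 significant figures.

63.4 L

Volume: 101,000 US gal × 3.785 L/gal = 382,285 L.
Alkalinity to neutralize: (244 − 200) = 44 mg/L as CaCO₃ × 382,285 L = 16,820 g as CaCO₃.
Equivalents of H⁺ required: 16,820 ÷ 50 g/eq = 336.4 eq = 336.4 mol HCl.
Mass of HCl: 336.4 × 36.5 = 12,280 g.
Mass of 16.7% solution: 12,280 / 0.167 = 73,530 g.
Volume: 73,530 g ÷ 1.16 g/mL = 63,390 mL.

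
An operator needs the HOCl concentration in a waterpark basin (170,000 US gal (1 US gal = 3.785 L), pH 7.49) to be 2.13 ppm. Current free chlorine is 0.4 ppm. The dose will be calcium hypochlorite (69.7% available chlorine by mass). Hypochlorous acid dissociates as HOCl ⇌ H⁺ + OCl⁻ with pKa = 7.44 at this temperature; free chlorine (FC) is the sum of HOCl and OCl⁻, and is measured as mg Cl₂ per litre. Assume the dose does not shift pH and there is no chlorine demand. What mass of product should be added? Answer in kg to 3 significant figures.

Volume: 170,000 US gal × 3.785 L/gal = 643,450 L.
[OCl⁻]/[HOCl] = 10^(pH − pKa) = 10^(7.49 − 7.44) = 1.122; fraction as HOCl = 1/(1 + 1.122) = 0.4712.
Free chlorine required for 2.13 ppm HOCl: 2.13 / 0.4712 = 4.52 ppm.
FC to add: 4.52 − 0.4 = 4.12 mg/L as Cl₂.
Cl₂ equivalent: 4.12 mg/L × 643,450 L = 2651 g.
Product at 69.7% available Cl: 2651 / 0.697 = 3803 g.

3.80 kg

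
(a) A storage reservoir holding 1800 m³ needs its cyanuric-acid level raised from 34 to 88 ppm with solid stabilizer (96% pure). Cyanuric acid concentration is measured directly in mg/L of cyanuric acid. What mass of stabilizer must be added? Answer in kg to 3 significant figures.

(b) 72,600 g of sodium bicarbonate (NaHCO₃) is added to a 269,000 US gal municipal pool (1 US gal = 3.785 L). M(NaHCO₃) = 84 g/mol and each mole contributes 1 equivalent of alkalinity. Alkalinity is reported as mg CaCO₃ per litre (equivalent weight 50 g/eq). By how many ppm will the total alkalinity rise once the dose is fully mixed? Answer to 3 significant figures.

(a) 101 kg; (b) 42.4 ppm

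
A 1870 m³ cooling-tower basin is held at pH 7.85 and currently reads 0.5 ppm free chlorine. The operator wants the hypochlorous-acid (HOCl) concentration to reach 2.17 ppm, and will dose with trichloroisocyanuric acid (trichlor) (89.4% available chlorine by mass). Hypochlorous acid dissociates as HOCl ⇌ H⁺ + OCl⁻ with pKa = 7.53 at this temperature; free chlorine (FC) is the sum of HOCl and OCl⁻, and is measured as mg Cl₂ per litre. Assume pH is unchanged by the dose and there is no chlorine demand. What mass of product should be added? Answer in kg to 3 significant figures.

Volume: 1870 m³ = 1,870,000 L.
[OCl⁻]/[HOCl] = 10^(pH − pKa) = 10^(7.85 − 7.53) = 2.089; fraction as HOCl = 1/(1 + 2.089) = 0.3237.
Free chlorine required for 2.17 ppm HOCl: 2.17 / 0.3237 = 6.704 ppm.
FC to add: 6.704 − 0.5 = 6.204 mg/L as Cl₂.
Cl₂ equivalent: 6.204 mg/L × 1,870,000 L = 11,600 g.
Product at 89.4% available Cl: 11,600 / 0.894 = 12,980 g.

13.0 kg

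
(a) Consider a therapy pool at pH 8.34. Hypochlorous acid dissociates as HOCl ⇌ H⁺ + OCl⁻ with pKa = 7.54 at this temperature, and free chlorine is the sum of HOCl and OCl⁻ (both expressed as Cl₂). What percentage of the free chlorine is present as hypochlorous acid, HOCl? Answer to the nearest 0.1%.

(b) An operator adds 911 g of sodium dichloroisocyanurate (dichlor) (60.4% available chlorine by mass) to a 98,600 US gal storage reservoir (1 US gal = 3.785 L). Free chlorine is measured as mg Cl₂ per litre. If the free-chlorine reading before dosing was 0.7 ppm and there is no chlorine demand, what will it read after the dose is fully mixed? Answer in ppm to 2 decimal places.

(a) 13.7%; (b) 2.17 ppm

(a) [OCl⁻]/[HOCl] = 10^(pH − pKa) = 10^(8.34 − 7.54) = 10^0.80 = 6.31.
(a) Fraction as HOCl = 1 / (1 + 6.31) = 0.1368.

(b) Volume: 98,600 US gal × 3.785 L/gal = 373,201 L.
(b) Available chlorine delivered: 911 g × 0.604 = 550.2 g as Cl₂.
(b) Concentration rise: 550.2 g / 373,201 L = 1.474 mg/L = 1.47 ppm.
(b) Final FC: 0.7 + 1.47 = 2.17 ppm.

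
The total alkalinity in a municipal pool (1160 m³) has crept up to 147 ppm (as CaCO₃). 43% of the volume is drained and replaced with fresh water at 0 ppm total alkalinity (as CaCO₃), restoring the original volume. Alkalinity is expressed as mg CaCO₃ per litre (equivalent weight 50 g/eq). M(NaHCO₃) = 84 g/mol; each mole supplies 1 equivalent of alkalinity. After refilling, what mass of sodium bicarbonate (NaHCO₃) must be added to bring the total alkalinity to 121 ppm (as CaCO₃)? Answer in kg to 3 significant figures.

Volume: 1160 m³ = 1,160,000 L.
After draining 43% and refilling: 147 × 0.57 + 0 × 0.43 = 83.79 ppm.
Deficit to target: 121 − 83.79 = 37.21 mg/L.
As CaCO₃: 37.21 mg/L × 1,160,000 L = 43,160 g; ÷ 50 g/eq ÷ 1 = 863.3 mol NaHCO₃.
Mass: 863.3 × 84 = 72,510 g.

72.5 kg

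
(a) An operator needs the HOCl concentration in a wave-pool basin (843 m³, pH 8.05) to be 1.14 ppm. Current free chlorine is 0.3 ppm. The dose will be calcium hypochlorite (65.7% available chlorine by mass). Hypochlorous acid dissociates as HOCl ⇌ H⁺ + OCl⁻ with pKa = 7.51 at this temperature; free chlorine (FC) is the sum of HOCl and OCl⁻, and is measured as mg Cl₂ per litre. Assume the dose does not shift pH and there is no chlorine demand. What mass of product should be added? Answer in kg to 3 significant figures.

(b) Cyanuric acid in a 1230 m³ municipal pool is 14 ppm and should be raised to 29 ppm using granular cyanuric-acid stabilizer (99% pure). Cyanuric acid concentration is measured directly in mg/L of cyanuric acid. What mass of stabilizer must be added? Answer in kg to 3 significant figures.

(a) 6.15 kg; (b) 18.6 kg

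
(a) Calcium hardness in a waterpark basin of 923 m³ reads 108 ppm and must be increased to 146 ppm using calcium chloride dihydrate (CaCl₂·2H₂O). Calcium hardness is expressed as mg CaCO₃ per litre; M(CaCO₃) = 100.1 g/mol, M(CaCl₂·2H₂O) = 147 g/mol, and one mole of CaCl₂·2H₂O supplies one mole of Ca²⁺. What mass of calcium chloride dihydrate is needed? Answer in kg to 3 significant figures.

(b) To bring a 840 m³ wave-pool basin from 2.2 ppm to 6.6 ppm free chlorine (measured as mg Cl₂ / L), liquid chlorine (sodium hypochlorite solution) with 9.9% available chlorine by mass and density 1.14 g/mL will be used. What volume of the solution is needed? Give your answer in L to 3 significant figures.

(a) Volume: 923 m³ = 923,000 L.
(a) Hardness to add: (146 − 108) = 38 mg/L as CaCO₃ × 923,000 L = 35,070 g as CaCO₃.
(a) Moles of Ca²⁺ (1 mol Ca²⁺ ≡ 1 mol CaCO₃): 35,070 / 100.1 g/mol = 350.4 mol.
(a) Mass of CaCl₂·2H₂O: 350.4 × 147 = 51,510 g.

(b) Volume: 840 m³ = 840,000 L.
(b) Chlorine deficit: 6.6 − 2.2 = 4.4 ppm = 4.4 mg/L as Cl₂.
(b) Cl₂ equivalent needed: 4.4 mg/L × 840,000 L = 3,696,000 mg = 3696 g.
(b) Product at 9.9% available chlorine: 3696 / 0.099 = 37,330 g.
(b) Volume at density 1.14 g/mL: 37,330 g ÷ 1.14 g/mL = 32,750 mL.

(a) 51.5 kg; (b) 32.7 L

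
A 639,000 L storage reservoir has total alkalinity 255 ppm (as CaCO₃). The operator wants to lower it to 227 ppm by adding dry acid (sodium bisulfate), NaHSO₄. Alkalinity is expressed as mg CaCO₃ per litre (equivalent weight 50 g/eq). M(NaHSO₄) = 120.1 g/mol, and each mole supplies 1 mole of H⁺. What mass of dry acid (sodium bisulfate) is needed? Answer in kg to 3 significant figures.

Alkalinity to neutralize: (255 − 227) = 28 mg/L as CaCO₃ × 639,000 L = 17,890 g as CaCO₃.
Equivalents of H⁺ required: 17,890 ÷ 50 g/eq = 357.8 eq = 357.8 mol NaHSO₄.
Mass of NaHSO₄: 357.8 × 120.1 = 42,980 g.

43.0 kg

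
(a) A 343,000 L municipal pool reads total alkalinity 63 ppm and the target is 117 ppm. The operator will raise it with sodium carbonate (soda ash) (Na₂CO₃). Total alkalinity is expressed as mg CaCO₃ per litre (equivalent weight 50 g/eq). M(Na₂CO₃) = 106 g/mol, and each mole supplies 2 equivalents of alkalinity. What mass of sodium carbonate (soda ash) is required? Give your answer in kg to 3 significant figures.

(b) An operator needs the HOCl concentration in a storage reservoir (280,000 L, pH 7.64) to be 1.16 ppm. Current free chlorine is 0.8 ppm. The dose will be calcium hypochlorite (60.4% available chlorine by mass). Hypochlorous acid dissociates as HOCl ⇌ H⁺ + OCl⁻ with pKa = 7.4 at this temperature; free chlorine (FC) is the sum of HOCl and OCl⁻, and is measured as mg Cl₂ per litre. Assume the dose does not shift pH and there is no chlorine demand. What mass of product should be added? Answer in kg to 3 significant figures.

(a) Alkalinity to add: (117 − 63) = 54 mg/L as CaCO₃ × 343,000 L = 18,520 g as CaCO₃.
(a) Equivalents: 18,520 g ÷ 50 g/eq = 370.4 eq.
(a) Each mole of Na₂CO₃ supplies 2 eq, so 370.4 / 2 = 185.2 mol.
(a) Mass: 185.2 mol × 106 g/mol = 19,630 g.

(b) [OCl⁻]/[HOCl] = 10^(pH − pKa) = 10^(7.64 − 7.4) = 1.738; fraction as HOCl = 1/(1 + 1.738) = 0.3653.
(b) Free chlorine required for 1.16 ppm HOCl: 1.16 / 0.3653 = 3.176 ppm.
(b) FC to add: 3.176 − 0.8 = 2.376 mg/L as Cl₂.
(b) Cl₂ equivalent: 2.376 mg/L × 280,000 L = 665.2 g.
(b) Product at 60.4% available Cl: 665.2 / 0.604 = 1101 g.

(a) 19.6 kg; (b) 1.10 kg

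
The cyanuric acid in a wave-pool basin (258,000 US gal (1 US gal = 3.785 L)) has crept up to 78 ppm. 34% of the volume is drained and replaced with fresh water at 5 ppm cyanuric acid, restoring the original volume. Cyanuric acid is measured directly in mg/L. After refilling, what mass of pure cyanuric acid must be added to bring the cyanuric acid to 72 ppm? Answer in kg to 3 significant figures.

18.4 kg

Volume: 258,000 US gal × 3.785 L/gal = 976,530 L.
After draining 34% and refilling: 78 × 0.66 + 5 × 0.34 = 53.18 ppm.
Deficit to target: 72 − 53.18 = 18.82 mg/L.
Mass: 18.82 mg/L × 976,530 L = 18,380 g cyanuric acid.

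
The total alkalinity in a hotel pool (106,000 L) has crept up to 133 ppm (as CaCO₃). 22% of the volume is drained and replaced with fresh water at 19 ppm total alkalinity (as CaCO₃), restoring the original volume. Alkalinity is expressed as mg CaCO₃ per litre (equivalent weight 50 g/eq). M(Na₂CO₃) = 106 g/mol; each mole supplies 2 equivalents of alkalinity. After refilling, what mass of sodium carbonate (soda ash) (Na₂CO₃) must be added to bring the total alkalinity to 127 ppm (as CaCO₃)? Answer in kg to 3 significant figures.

After draining 22% and refilling: 133 × 0.78 + 19 × 0.22 = 107.92 ppm.
Deficit to target: 127 − 107.92 = 19.08 mg/L.
As CaCO₃: 19.08 mg/L × 106,000 L = 2022 g; ÷ 50 g/eq ÷ 2 = 20.22 mol Na₂CO₃.
Mass: 20.22 × 106 = 2144 g.

2.14 kg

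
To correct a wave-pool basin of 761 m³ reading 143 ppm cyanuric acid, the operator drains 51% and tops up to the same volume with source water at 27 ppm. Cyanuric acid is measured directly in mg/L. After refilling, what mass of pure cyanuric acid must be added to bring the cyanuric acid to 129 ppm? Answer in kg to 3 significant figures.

Volume: 761 m³ = 761,000 L.
After draining 51% and refilling: 143 × 0.49 + 27 × 0.51 = 83.84 ppm.
Deficit to target: 129 − 83.84 = 45.16 mg/L.
Mass: 45.16 mg/L × 761,000 L = 34,370 g cyanuric acid.

34.4 kg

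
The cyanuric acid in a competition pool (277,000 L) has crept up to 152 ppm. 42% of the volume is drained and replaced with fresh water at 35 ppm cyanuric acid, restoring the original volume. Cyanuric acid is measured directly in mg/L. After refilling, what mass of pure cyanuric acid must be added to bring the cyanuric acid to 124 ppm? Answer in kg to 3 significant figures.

After draining 42% and refilling: 152 × 0.58 + 35 × 0.42 = 102.86 ppm.
Deficit to target: 124 − 102.86 = 21.14 mg/L.
Mass: 21.14 mg/L × 277,000 L = 5856 g cyanuric acid.

5.86 kg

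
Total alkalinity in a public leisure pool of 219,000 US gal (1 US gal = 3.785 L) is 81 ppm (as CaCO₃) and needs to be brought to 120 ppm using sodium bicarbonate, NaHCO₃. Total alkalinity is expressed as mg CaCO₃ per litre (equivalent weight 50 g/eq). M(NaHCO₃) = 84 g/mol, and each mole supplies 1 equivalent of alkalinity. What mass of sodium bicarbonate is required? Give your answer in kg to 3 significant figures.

Volume: 219,000 US gal × 3.785 L/gal = 828,915 L.
Alkalinity to add: (120 − 81) = 39 mg/L as CaCO₃ × 828,915 L = 32,330 g as CaCO₃.
Equivalents: 32,330 g ÷ 50 g/eq = 646.6 eq.
NaHCO₃ supplies 1 eq per mole → 646.6 mol.
Mass: 646.6 mol × 84 g/mol = 54,310 g.

54.3 kg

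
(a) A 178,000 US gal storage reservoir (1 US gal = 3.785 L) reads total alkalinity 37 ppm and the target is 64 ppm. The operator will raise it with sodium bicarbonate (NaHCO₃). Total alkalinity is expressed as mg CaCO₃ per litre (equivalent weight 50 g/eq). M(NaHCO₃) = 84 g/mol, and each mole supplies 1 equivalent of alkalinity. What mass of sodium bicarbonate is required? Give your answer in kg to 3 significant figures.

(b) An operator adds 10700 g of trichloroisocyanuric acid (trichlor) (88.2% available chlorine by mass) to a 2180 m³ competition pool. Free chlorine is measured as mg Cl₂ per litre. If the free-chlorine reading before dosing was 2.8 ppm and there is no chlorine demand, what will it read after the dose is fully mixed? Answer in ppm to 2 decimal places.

(a) 30.6 kg; (b) 7.13 ppm

(a) Volume: 178,000 US gal × 3.785 L/gal = 673,730 L.
(a) Alkalinity to add: (64 − 37) = 27 mg/L as CaCO₃ × 673,730 L = 18,190 g as CaCO₃.
(a) Equivalents: 18,190 g ÷ 50 g/eq = 363.8 eq.
(a) NaHCO₃ supplies 1 eq per mole → 363.8 mol.
(a) Mass: 363.8 mol × 84 g/mol = 30,560 g.

(b) Volume: 2180 m³ = 2,180,000 L.
(b) Available chlorine delivered: 10,700 g × 0.882 = 9437 g as Cl₂.
(b) Concentration rise: 9437 g / 2,180,000 L = 4.329 mg/L = 4.33 ppm.
(b) Final FC: 2.8 + 4.33 = 7.13 ppm.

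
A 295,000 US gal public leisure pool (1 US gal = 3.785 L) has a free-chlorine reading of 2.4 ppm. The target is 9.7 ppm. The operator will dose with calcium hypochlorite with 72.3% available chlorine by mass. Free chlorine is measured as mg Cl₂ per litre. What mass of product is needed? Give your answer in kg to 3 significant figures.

11.3 kg

Volume: 295,000 US gal × 3.785 L/gal = 1,116,575 L.
Chlorine deficit: 9.7 − 2.4 = 7.3 ppm = 7.3 mg/L as Cl₂.
Cl₂ equivalent needed: 7.3 mg/L × 1,116,575 L = 8,151,000 mg = 8151 g.
Product at 72.3% available chlorine: 8151 / 0.723 = 11,270 g.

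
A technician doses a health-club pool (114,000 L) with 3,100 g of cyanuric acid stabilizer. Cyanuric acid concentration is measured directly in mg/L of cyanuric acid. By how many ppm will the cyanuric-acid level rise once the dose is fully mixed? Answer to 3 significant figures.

27.2 ppm

Rise: 3,100 g / 114,000 L × 1000 = 27.19 mg/L.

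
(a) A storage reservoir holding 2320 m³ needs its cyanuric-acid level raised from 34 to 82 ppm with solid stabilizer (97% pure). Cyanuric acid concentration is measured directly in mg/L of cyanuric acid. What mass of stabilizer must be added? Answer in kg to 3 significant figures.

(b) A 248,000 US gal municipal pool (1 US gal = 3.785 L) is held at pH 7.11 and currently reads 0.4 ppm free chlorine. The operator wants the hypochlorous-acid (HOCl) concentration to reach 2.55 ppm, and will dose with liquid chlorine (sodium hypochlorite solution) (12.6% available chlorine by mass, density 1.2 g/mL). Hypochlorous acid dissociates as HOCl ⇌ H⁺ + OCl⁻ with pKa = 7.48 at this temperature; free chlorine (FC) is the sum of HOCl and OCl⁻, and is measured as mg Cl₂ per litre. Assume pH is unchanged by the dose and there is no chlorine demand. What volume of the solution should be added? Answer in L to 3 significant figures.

(a) 115 kg; (b) 20.1 L

(a) Volume: 2320 m³ = 2,320,000 L.
(a) CYA to add: (82 − 34) = 48 mg/L × 2,320,000 L = 111,400 g cyanuric acid.
(a) At 97% purity: 111,400 / 0.97 = 114,800 g product.

(b) Volume: 248,000 US gal × 3.785 L/gal = 938,680 L.
(b) [OCl⁻]/[HOCl] = 10^(pH − pKa) = 10^(7.11 − 7.48) = 0.4266; fraction as HOCl = 1/(1 + 0.4266) = 0.701.
(b) Free chlorine required for 2.55 ppm HOCl: 2.55 / 0.701 = 3.638 ppm.
(b) FC to add: 3.638 − 0.4 = 3.238 mg/L as Cl₂.
(b) Cl₂ equivalent: 3.238 mg/L × 938,680 L = 3039 g.
(b) Product at 12.6% available Cl: 3039 / 0.126 = 24,120 g.
(b) Volume: 24,120 g ÷ 1.2 g/mL = 20,100 mL.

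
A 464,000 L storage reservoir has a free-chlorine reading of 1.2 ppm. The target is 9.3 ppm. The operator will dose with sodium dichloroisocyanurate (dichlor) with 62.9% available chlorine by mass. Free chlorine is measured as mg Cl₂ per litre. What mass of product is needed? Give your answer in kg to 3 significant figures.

Chlorine deficit: 9.3 − 1.2 = 8.1 ppm = 8.1 mg/L as Cl₂.
Cl₂ equivalent needed: 8.1 mg/L × 464,000 L = 3,758,000 mg = 3758 g.
Product at 62.9% available chlorine: 3758 / 0.629 = 5975 g.

5.98 kg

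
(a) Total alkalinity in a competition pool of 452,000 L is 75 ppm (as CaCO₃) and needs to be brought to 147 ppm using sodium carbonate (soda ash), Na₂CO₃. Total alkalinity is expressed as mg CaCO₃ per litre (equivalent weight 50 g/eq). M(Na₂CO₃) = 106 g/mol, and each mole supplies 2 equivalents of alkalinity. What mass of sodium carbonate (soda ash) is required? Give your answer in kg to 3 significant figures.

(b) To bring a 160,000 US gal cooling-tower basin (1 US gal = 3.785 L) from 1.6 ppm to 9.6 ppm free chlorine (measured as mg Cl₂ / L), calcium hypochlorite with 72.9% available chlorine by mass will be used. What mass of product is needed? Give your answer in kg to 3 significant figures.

(a) 34.5 kg; (b) 6.65 kg

(a) Alkalinity to add: (147 − 75) = 72 mg/L as CaCO₃ × 452,000 L = 32,540 g as CaCO₃.
(a) Equivalents: 32,540 g ÷ 50 g/eq = 650.9 eq.
(a) Each mole of Na₂CO₃ supplies 2 eq, so 650.9 / 2 = 325.4 mol.
(a) Mass: 325.4 mol × 106 g/mol = 34,500 g.

(b) Volume: 160,000 US gal × 3.785 L/gal = 605,600 L.
(b) Chlorine deficit: 9.6 − 1.6 = 8 ppm = 8 mg/L as Cl₂.
(b) Cl₂ equivalent needed: 8 mg/L × 605,600 L = 4,845,000 mg = 4845 g.
(b) Product at 72.9% available chlorine: 4845 / 0.729 = 6646 g.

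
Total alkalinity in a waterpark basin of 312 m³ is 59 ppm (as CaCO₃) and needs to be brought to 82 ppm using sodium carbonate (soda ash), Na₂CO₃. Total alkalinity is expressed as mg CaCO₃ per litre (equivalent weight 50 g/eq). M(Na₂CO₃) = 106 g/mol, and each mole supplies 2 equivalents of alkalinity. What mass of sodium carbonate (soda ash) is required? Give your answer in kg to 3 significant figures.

Volume: 312 m³ = 312,000 L.
Alkalinity to add: (82 − 59) = 23 mg/L as CaCO₃ × 312,000 L = 7176 g as CaCO₃.
Equivalents: 7176 g ÷ 50 g/eq = 143.5 eq.
Each mole of Na₂CO₃ supplies 2 eq, so 143.5 / 2 = 71.76 mol.
Mass: 71.76 mol × 106 g/mol = 7607 g.

7.61 kg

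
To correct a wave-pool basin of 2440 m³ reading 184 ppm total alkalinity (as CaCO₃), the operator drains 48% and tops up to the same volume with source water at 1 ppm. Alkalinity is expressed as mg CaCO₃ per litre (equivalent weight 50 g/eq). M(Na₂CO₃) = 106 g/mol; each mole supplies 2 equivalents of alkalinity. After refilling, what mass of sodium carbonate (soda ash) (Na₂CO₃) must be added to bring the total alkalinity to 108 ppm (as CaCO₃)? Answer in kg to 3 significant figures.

Volume: 2440 m³ = 2,440,000 L.
After draining 48% and refilling: 184 × 0.52 + 1 × 0.48 = 96.16 ppm.
Deficit to target: 108 − 96.16 = 11.84 mg/L.
As CaCO₃: 11.84 mg/L × 2,440,000 L = 28,890 g; ÷ 50 g/eq ÷ 2 = 288.9 mol Na₂CO₃.
Mass: 288.9 × 106 = 30,620 g.

30.6 kg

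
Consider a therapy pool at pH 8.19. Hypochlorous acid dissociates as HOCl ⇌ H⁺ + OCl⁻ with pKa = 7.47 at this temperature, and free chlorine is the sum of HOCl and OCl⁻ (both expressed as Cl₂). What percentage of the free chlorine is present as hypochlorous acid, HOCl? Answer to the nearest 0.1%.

16.0%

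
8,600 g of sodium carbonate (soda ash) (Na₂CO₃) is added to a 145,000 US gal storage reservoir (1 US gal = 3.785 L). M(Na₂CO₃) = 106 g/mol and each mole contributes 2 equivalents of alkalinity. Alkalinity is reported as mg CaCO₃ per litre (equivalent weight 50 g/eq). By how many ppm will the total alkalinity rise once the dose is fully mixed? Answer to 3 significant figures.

14.8 ppm

Volume: 145,000 US gal × 3.785 L/gal = 548,825 L.
Moles of Na₂CO₃: 8,600 g ÷ 106 g/mol = 81.13 mol → 162.3 eq of alkalinity.
As CaCO₃: 162.3 eq × 50 g/eq = 8113 g.
Rise: 8113 g / 548,825 L × 1000 = 14.78 mg/L.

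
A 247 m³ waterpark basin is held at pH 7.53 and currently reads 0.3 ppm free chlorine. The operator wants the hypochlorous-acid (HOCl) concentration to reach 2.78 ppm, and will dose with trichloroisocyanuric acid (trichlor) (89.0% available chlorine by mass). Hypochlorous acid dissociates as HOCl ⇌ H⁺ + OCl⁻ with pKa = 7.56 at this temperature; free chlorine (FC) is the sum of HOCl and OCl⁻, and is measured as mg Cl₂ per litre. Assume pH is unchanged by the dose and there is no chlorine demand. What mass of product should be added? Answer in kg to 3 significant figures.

1.41 kg

Volume: 247 m³ = 247,000 L.
[OCl⁻]/[HOCl] = 10^(pH − pKa) = 10^(7.53 − 7.56) = 0.9333; fraction as HOCl = 1/(1 + 0.9333) = 0.5173.
Free chlorine required for 2.78 ppm HOCl: 2.78 / 0.5173 = 5.374 ppm.
FC to add: 5.374 − 0.3 = 5.074 mg/L as Cl₂.
Cl₂ equivalent: 5.074 mg/L × 247,000 L = 1253 g.
Product at 89.0% available Cl: 1253 / 0.89 = 1408 g.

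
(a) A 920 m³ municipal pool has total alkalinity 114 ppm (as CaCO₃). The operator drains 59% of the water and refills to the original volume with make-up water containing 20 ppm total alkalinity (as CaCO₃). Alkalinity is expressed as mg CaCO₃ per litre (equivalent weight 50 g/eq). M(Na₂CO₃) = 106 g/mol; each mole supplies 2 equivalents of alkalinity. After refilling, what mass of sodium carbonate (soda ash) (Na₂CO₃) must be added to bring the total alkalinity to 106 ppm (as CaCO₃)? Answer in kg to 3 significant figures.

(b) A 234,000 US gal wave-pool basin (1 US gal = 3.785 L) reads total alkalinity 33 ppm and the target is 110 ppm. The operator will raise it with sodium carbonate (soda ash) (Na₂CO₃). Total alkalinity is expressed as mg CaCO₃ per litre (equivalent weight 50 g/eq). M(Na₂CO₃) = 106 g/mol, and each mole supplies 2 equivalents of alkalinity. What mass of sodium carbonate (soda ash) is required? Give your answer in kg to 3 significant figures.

(a) Volume: 920 m³ = 920,000 L.
(a) After draining 59% and refilling: 114 × 0.41 + 20 × 0.59 = 58.54 ppm.
(a) Deficit to target: 106 − 58.54 = 47.46 mg/L.
(a) As CaCO₃: 47.46 mg/L × 920,000 L = 43,660 g; ÷ 50 g/eq ÷ 2 = 436.6 mol Na₂CO₃.
(a) Mass: 436.6 × 106 = 46,280 g.

(b) Volume: 234,000 US gal × 3.785 L/gal = 885,690 L.
(b) Alkalinity to add: (110 − 33) = 77 mg/L as CaCO₃ × 885,690 L = 68,200 g as CaCO₃.
(b) Equivalents: 68,200 g ÷ 50 g/eq = 1364 eq.
(b) Each mole of Na₂CO₃ supplies 2 eq, so 1364 / 2 = 682 mol.
(b) Mass: 682 mol × 106 g/mol = 72,290 g.

(a) 46.3 kg; (b) 72.3 kg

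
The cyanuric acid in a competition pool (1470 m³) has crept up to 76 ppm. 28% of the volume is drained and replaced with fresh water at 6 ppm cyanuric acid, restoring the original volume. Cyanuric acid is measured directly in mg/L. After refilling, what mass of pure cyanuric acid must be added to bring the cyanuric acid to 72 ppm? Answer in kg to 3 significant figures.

Volume: 1470 m³ = 1,470,000 L.
After draining 28% and refilling: 76 × 0.72 + 6 × 0.28 = 56.4 ppm.
Deficit to target: 72 − 56.4 = 15.6 mg/L.
Mass: 15.6 mg/L × 1,470,000 L = 22,930 g cyanuric acid.

22.9 kg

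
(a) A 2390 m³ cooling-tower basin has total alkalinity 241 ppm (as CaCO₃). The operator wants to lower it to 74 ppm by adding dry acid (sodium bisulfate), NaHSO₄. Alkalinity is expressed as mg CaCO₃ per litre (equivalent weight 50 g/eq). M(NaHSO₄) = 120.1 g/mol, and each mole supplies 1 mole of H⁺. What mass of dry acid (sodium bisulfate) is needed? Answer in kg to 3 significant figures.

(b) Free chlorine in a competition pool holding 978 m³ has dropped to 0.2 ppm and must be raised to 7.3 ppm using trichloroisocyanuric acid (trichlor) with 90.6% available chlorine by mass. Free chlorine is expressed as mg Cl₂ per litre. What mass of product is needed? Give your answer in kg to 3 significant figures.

(a) Volume: 2390 m³ = 2,390,000 L.
(a) Alkalinity to neutralize: (241 − 74) = 167 mg/L as CaCO₃ × 2,390,000 L = 399,100 g as CaCO₃.
(a) Equivalents of H⁺ required: 399,100 ÷ 50 g/eq = 7983 eq = 7983 mol NaHSO₄.
(a) Mass of NaHSO₄: 7983 × 120.1 = 958,700 g.

(b) Volume: 978 m³ = 978,000 L.
(b) Chlorine deficit: 7.3 − 0.2 = 7.1 ppm = 7.1 mg/L as Cl₂.
(b) Cl₂ equivalent needed: 7.1 mg/L × 978,000 L = 6,944,000 mg = 6944 g.
(b) Product at 90.6% available chlorine: 6944 / 0.906 = 7664 g.

(a) 959 kg; (b) 7.66 kg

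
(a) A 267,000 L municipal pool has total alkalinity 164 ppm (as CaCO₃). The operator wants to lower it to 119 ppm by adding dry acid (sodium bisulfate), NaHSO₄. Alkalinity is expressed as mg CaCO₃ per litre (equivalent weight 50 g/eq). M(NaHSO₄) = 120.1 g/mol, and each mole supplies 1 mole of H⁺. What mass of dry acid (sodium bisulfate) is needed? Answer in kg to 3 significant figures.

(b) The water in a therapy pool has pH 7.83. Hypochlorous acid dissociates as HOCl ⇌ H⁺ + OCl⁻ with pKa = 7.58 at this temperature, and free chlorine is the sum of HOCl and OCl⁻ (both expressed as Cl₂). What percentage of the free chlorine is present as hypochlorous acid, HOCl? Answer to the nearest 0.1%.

(a) 28.9 kg; (b) 36.0%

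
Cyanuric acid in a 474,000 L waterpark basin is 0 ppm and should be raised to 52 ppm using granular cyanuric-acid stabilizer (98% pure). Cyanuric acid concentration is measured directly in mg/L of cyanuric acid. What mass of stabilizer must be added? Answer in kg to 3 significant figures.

25.2 kg

CYA to add: (52 − 0) = 52 mg/L × 474,000 L = 24,650 g cyanuric acid.
At 98% purity: 24,650 / 0.98 = 25,150 g product.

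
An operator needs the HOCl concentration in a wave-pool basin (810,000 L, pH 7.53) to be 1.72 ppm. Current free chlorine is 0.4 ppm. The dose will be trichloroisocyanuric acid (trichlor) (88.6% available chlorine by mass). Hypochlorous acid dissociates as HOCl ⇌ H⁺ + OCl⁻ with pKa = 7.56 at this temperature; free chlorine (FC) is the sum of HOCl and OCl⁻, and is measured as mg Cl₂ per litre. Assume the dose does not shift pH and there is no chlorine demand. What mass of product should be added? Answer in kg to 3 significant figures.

2.67 kg

[OCl⁻]/[HOCl] = 10^(pH − pKa) = 10^(7.53 − 7.56) = 0.9333; fraction as HOCl = 1/(1 + 0.9333) = 0.5173.
Free chlorine required for 1.72 ppm HOCl: 1.72 / 0.5173 = 3.325 ppm.
FC to add: 3.325 − 0.4 = 2.925 mg/L as Cl₂.
Cl₂ equivalent: 2.925 mg/L × 810,000 L = 2369 g.
Product at 88.6% available Cl: 2369 / 0.886 = 2674 g.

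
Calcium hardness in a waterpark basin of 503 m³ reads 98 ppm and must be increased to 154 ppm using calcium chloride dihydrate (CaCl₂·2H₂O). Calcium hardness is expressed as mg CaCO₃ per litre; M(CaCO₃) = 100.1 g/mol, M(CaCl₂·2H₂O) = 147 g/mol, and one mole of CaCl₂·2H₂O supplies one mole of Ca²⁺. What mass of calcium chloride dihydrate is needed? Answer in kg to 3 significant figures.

Volume: 503 m³ = 503,000 L.
Hardness to add: (154 − 98) = 56 mg/L as CaCO₃ × 503,000 L = 28,170 g as CaCO₃.
Moles of Ca²⁺ (1 mol Ca²⁺ ≡ 1 mol CaCO₃): 28,170 / 100.1 g/mol = 281.4 mol.
Mass of CaCl₂·2H₂O: 281.4 × 147 = 41,370 g.

41.4 kg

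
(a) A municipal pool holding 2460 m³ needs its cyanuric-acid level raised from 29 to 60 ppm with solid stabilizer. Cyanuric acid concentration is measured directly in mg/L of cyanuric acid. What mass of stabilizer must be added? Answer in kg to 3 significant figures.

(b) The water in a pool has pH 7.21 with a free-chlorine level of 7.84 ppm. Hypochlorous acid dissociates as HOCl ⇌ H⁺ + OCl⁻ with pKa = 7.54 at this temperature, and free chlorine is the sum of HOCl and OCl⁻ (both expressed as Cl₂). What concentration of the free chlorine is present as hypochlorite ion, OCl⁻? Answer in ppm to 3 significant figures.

(a) Volume: 2460 m³ = 2,460,000 L.
(a) CYA to add: (60 − 29) = 31 mg/L × 2,460,000 L = 76,260 g cyanuric acid.

(b) [OCl⁻]/[HOCl] = 10^(pH − pKa) = 10^(7.21 − 7.54) = 10^-0.33 = 0.4677.
(b) Fraction as HOCl = 1 / (1 + 0.4677) = 0.6813.
(b) OCl⁻ = (1 − 0.6813) × 7.84 ppm = 2.498 ppm.

(a) 76.3 kg; (b) 2.50 ppm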